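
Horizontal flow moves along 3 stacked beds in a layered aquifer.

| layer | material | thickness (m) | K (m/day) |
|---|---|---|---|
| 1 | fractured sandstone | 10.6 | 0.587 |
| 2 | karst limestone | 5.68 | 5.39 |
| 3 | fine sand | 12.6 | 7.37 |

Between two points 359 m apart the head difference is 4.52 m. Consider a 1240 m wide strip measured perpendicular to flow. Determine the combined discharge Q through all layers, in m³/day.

2020

Flow is parallel to layering, so each bed carries its own Darcy discharge and the transmissivities add.
Σ(K_i·b_i) = 0.587×10.6 + 5.39×5.68 + 7.37×12.6 = 129.7 m²/day.
Hydraulic gradient i = Δh / L = 4.52 / 359 = 0.01259.
Q = Σ(K_i·b_i) · W · i = 129.7 × 1240 × 0.01259 = 2025 m³/day.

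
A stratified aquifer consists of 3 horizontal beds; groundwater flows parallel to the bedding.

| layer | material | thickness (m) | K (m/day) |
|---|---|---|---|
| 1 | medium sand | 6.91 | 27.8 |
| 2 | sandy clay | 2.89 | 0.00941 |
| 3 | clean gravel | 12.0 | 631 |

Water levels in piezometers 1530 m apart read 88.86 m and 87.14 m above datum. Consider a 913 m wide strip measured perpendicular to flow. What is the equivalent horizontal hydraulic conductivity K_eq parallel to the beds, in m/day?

Flow is parallel to layering, so each bed carries its own Darcy discharge and the transmissivities add.
Σ(K_i·b_i) = 27.8×6.91 + 0.00941×2.89 + 631×12.0 = 7764 m²/day.
Total thickness b = 21.80 m, so K_eq = Σ(K_i·b_i)/b = 356.2 m/day.

356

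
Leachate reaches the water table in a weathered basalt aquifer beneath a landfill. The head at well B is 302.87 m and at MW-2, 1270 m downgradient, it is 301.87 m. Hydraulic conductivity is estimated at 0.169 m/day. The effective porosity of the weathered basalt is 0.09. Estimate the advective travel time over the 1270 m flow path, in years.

Hydraulic gradient i = (302.87 − 301.87) / 1270 = 1 / 1270 = 0.0007874.
Darcy flux q = K · i = 0.1690 × 0.0007874 = 0.0001331 m/day.
Seepage velocity v = q / n_e = 0.0001331 / 0.09 = 0.001479 m/day.
Travel time t = L / v = 1270 / 0.001479 = 8.589e+05 days = 2352 years.

2350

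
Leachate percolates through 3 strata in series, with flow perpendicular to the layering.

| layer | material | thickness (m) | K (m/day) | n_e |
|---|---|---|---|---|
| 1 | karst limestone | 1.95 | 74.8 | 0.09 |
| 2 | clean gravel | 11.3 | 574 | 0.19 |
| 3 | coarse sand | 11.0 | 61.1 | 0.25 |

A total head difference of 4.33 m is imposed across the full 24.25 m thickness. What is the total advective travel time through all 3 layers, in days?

With flow normal to the layers, continuity requires the same specific discharge q through every layer.
Σ(b_i/K_i) = 1.95/74.8 + 11.3/574 + 11.0/61.1 = 0.2258 d.
q = Δh / Σ(b_i/K_i) = 4.33 / 0.2258 = 19.18 m/day.
In each layer the seepage velocity is v_i = q/n_i, so the layer transit time is t_i = b_i·n_i / q:
  layer 1 (karst limestone): t_1 = 1.95 × 0.09 / 19.18 = 0.009151 d
  layer 2 (clean gravel): t_2 = 11.3 × 0.19 / 19.18 = 0.1120 d
  layer 3 (coarse sand): t_3 = 11.0 × 0.25 / 19.18 = 0.1434 d
Total t = Σ t_i = 0.2645 days.

0.265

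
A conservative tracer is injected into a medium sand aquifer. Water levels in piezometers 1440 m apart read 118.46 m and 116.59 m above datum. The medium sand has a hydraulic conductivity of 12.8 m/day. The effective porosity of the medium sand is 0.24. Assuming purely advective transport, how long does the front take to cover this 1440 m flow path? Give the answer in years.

56.9

Hydraulic gradient i = (118.46 − 116.59) / 1440 = 1.87 / 1440 = 0.001299.
Darcy flux q = K · i = 12.80 × 0.001299 = 0.01662 m/day.
Seepage velocity v = q / n_e = 0.01662 / 0.24 = 0.06926 m/day.
Travel time t = L / v = 1440 / 0.06926 = 20791 days = 56.92 years.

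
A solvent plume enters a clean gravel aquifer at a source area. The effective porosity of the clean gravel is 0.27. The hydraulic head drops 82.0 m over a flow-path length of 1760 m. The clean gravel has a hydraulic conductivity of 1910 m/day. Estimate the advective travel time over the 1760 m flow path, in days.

5.34

Hydraulic gradient i = Δh / L = 82.0 / 1760 = 0.04659.
Darcy flux q = K · i = 1910 × 0.04659 = 88.99 m/day.
Seepage velocity v = q / n_e = 88.99 / 0.27 = 329.6 m/day.
Travel time t = L / v = 1760 / 329.6 = 5.340 days.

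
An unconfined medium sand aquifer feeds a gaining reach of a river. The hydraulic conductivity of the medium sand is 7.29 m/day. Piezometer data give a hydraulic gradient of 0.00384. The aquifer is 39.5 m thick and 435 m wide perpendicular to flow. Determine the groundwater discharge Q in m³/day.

481

Cross-sectional area A = 435 × 39.5 = 17182 m².
Hydraulic gradient i = 0.00384.
Darcy's law: Q = K · A · i = 7.290 × 17182 × 0.003840 = 481.0 m³/day.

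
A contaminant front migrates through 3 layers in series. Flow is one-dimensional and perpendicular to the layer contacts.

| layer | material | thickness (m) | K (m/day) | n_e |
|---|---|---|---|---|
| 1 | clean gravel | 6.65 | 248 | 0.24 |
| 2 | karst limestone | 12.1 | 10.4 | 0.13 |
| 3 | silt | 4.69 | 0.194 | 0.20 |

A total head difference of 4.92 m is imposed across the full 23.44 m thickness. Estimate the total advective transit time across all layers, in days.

With flow normal to the layers, continuity requires the same specific discharge q through every layer.
Σ(b_i/K_i) = 6.65/248 + 12.1/10.4 + 4.69/0.194 = 25.37 d.
q = Δh / Σ(b_i/K_i) = 4.92 / 25.37 = 0.1940 m/day.
In each layer the seepage velocity is v_i = q/n_i, so the layer transit time is t_i = b_i·n_i / q:
  layer 1 (clean gravel): t_1 = 6.65 × 0.24 / 0.1940 = 8.228 d
  layer 2 (karst limestone): t_2 = 12.1 × 0.13 / 0.1940 = 8.110 d
  layer 3 (silt): t_3 = 4.69 × 0.20 / 0.1940 = 4.836 d
Total t = Σ t_i = 21.17 days.

21.2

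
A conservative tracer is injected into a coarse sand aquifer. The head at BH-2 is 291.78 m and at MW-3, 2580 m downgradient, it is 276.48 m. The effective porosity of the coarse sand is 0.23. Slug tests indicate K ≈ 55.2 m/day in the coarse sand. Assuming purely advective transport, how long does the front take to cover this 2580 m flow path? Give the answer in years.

Hydraulic gradient i = (291.78 − 276.48) / 2580 = 15.3 / 2580 = 0.005930.
Darcy flux q = K · i = 55.20 × 0.005930 = 0.3273 m/day.
Seepage velocity v = q / n_e = 0.3273 / 0.23 = 1.423 m/day.
Travel time t = L / v = 2580 / 1.423 = 1813 days = 4.963 years.

4.96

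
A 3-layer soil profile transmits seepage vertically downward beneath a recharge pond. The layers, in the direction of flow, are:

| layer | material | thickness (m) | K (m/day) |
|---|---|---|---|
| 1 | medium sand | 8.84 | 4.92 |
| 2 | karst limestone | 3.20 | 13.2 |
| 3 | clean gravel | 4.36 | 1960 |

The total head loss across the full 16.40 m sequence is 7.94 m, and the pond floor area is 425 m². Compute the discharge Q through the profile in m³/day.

1650

Flow is perpendicular to layering, so the layers act in series and the equivalent K is the thickness-weighted harmonic mean.
Total thickness L = 8.84 + 3.20 + 4.36 = 16.40 m.
Σ(b_i/K_i) = 8.84/4.92 + 3.20/13.2 + 4.36/1960 = 2.041 d.
K_eq = L / Σ(b_i/K_i) = 16.40 / 2.041 = 8.034 m/day.
Q = K_eq · A · (Δh/L) = 8.034 × 425 × (7.94/16.40) = 1653 m³/day.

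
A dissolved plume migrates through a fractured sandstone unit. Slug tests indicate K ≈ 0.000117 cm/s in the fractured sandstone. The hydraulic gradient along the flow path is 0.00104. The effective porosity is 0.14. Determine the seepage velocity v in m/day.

Convert K: 0.000117 cm/s × 864 = 0.1011 m/day.
Hydraulic gradient i = 0.00104.
Darcy flux q = K · i = 0.1011 × 0.001040 = 0.0001051 m/day.
Seepage velocity v = q / n_e = 0.0001051 / 0.14 = 0.0007509 m/day.

0.000751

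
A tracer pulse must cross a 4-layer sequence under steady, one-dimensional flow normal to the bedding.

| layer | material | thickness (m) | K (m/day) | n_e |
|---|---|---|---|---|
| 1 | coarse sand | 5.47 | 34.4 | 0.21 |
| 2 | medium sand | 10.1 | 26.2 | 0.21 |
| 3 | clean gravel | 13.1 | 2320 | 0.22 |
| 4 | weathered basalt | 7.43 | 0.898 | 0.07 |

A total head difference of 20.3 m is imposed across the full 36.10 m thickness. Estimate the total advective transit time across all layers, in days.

With flow normal to the layers, continuity requires the same specific discharge q through every layer.
Σ(b_i/K_i) = 5.47/34.4 + 10.1/26.2 + 13.1/2320 + 7.43/0.898 = 8.824 d.
q = Δh / Σ(b_i/K_i) = 20.3 / 8.824 = 2.301 m/day.
In each layer the seepage velocity is v_i = q/n_i, so the layer transit time is t_i = b_i·n_i / q:
  layer 1 (coarse sand): t_1 = 5.47 × 0.21 / 2.301 = 0.4993 d
  layer 2 (medium sand): t_2 = 10.1 × 0.21 / 2.301 = 0.9220 d
  layer 3 (clean gravel): t_3 = 13.1 × 0.22 / 2.301 = 1.253 d
  layer 4 (weathered basalt): t_4 = 7.43 × 0.07 / 2.301 = 0.2261 d
Total t = Σ t_i = 2.900 days.

2.90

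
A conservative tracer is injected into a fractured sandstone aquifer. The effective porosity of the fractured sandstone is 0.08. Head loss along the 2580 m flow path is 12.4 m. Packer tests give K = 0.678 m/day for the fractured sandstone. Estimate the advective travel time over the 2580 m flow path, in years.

173

Hydraulic gradient i = Δh / L = 12.4 / 2580 = 0.004806.
Darcy flux q = K · i = 0.6780 × 0.004806 = 0.003259 m/day.
Seepage velocity v = q / n_e = 0.003259 / 0.08 = 0.04073 m/day.
Travel time t = L / v = 2580 / 0.04073 = 63340 days = 173.4 years.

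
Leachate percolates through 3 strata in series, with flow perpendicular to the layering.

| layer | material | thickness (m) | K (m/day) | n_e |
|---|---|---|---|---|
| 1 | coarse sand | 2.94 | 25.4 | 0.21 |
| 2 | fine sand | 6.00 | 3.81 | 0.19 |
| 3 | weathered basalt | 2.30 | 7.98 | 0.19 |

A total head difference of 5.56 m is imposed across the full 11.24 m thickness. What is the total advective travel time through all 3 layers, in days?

0.781

With flow normal to the layers, continuity requires the same specific discharge q through every layer.
Σ(b_i/K_i) = 2.94/25.4 + 6.00/3.81 + 2.30/7.98 = 1.979 d.
q = Δh / Σ(b_i/K_i) = 5.56 / 1.979 = 2.810 m/day.
In each layer the seepage velocity is v_i = q/n_i, so the layer transit time is t_i = b_i·n_i / q:
  layer 1 (coarse sand): t_1 = 2.94 × 0.21 / 2.810 = 0.2197 d
  layer 2 (fine sand): t_2 = 6.00 × 0.19 / 2.810 = 0.4057 d
  layer 3 (weathered basalt): t_3 = 2.30 × 0.19 / 2.810 = 0.1555 d
Total t = Σ t_i = 0.7810 days.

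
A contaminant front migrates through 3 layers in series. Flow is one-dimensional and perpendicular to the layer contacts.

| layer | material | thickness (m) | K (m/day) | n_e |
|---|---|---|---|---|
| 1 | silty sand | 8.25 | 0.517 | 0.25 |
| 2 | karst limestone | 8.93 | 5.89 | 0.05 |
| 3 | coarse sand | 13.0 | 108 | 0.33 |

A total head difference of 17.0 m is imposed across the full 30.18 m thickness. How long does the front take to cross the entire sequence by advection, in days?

7.04

With flow normal to the layers, continuity requires the same specific discharge q through every layer.
Σ(b_i/K_i) = 8.25/0.517 + 8.93/5.89 + 13.0/108 = 17.59 d.
q = Δh / Σ(b_i/K_i) = 17.0 / 17.59 = 0.9662 m/day.
In each layer the seepage velocity is v_i = q/n_i, so the layer transit time is t_i = b_i·n_i / q:
  layer 1 (silty sand): t_1 = 8.25 × 0.25 / 0.9662 = 2.135 d
  layer 2 (karst limestone): t_2 = 8.93 × 0.05 / 0.9662 = 0.4621 d
  layer 3 (coarse sand): t_3 = 13.0 × 0.33 / 0.9662 = 4.440 d
Total t = Σ t_i = 7.037 days.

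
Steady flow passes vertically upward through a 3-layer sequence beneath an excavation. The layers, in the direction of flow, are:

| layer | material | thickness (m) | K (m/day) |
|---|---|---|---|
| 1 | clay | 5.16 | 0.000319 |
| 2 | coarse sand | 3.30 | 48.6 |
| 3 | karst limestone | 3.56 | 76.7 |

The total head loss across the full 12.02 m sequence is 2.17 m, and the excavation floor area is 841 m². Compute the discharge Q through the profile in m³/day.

Flow is perpendicular to layering, so the layers act in series and the equivalent K is the thickness-weighted harmonic mean.
Total thickness L = 5.16 + 3.30 + 3.56 = 12.02 m.
Σ(b_i/K_i) = 5.16/0.000319 + 3.30/48.6 + 3.56/76.7 = 16176 d.
K_eq = L / Σ(b_i/K_i) = 12.02 / 16176 = 0.0007431 m/day.
Q = K_eq · A · (Δh/L) = 0.0007431 × 841 × (2.17/12.02) = 0.1128 m³/day.

0.113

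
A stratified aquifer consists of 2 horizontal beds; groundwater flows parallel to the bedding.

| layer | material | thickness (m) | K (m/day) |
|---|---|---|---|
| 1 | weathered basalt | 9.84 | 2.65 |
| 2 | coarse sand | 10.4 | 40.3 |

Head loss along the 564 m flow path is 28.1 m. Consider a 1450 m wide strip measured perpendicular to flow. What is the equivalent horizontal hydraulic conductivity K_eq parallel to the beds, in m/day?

Flow is parallel to layering, so each bed carries its own Darcy discharge and the transmissivities add.
Σ(K_i·b_i) = 2.65×9.84 + 40.3×10.4 = 445.2 m²/day.
Total thickness b = 20.24 m, so K_eq = Σ(K_i·b_i)/b = 22.00 m/day.

22.0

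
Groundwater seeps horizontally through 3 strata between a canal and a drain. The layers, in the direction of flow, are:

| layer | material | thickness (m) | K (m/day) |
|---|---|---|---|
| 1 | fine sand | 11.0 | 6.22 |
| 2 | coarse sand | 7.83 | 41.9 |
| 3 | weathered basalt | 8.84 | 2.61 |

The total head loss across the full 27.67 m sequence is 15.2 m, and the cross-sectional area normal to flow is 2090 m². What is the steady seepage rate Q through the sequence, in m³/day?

Flow is perpendicular to layering, so the layers act in series and the equivalent K is the thickness-weighted harmonic mean.
Total thickness L = 11.0 + 7.83 + 8.84 = 27.67 m.
Σ(b_i/K_i) = 11.0/6.22 + 7.83/41.9 + 8.84/2.61 = 5.342 d.
K_eq = L / Σ(b_i/K_i) = 27.67 / 5.342 = 5.179 m/day.
Q = K_eq · A · (Δh/L) = 5.179 × 2090 × (15.2/27.67) = 5946 m³/day.

5950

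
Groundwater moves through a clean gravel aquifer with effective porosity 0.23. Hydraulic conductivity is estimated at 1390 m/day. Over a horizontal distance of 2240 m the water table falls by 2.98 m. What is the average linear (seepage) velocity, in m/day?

Hydraulic gradient i = Δh / L = 2.98 / 2240 = 0.001330.
Darcy flux q = K · i = 1390 × 0.001330 = 1.849 m/day.
Seepage velocity v = q / n_e = 1.849 / 0.23 = 8.040 m/day.

8.04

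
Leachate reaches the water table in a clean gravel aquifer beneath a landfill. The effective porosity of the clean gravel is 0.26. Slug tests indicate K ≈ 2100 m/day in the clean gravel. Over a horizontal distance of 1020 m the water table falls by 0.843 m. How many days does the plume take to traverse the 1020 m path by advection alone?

Hydraulic gradient i = Δh / L = 0.843 / 1020 = 0.0008265.
Darcy flux q = K · i = 2100 × 0.0008265 = 1.736 m/day.
Seepage velocity v = q / n_e = 1.736 / 0.26 = 6.675 m/day.
Travel time t = L / v = 1020 / 6.675 = 152.8 days.

153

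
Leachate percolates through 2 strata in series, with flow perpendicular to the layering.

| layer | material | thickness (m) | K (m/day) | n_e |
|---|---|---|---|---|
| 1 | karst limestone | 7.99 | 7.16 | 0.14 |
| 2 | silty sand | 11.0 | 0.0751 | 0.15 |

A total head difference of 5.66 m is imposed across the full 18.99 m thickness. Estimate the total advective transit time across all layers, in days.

72.2

With flow normal to the layers, continuity requires the same specific discharge q through every layer.
Σ(b_i/K_i) = 7.99/7.16 + 11.0/0.0751 = 147.6 d.
q = Δh / Σ(b_i/K_i) = 5.66 / 147.6 = 0.03835 m/day.
In each layer the seepage velocity is v_i = q/n_i, so the layer transit time is t_i = b_i·n_i / q:
  layer 1 (karst limestone): t_1 = 7.99 × 0.14 / 0.03835 = 29.17 d
  layer 2 (silty sand): t_2 = 11.0 × 0.15 / 0.03835 = 43.02 d
Total t = Σ t_i = 72.19 days.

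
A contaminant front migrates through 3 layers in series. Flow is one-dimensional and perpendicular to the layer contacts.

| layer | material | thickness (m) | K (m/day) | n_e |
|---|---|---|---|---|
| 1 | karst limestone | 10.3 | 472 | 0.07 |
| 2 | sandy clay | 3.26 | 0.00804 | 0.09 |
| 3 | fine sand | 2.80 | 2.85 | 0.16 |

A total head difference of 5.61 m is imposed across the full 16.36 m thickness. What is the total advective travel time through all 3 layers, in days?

With flow normal to the layers, continuity requires the same specific discharge q through every layer.
Σ(b_i/K_i) = 10.3/472 + 3.26/0.00804 + 2.80/2.85 = 406.5 d.
q = Δh / Σ(b_i/K_i) = 5.61 / 406.5 = 0.01380 m/day.
In each layer the seepage velocity is v_i = q/n_i, so the layer transit time is t_i = b_i·n_i / q:
  layer 1 (karst limestone): t_1 = 10.3 × 0.07 / 0.01380 = 52.24 d
  layer 2 (sandy clay): t_2 = 3.26 × 0.09 / 0.01380 = 21.26 d
  layer 3 (fine sand): t_3 = 2.80 × 0.16 / 0.01380 = 32.46 d
Total t = Σ t_i = 106.0 days.

106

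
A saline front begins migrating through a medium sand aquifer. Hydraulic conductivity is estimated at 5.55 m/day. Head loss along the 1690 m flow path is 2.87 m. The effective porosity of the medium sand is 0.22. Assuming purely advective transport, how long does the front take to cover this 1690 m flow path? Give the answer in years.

108

Hydraulic gradient i = Δh / L = 2.87 / 1690 = 0.001698.
Darcy flux q = K · i = 5.550 × 0.001698 = 0.009425 m/day.
Seepage velocity v = q / n_e = 0.009425 / 0.22 = 0.04284 m/day.
Travel time t = L / v = 1690 / 0.04284 = 39448 days = 108.0 years.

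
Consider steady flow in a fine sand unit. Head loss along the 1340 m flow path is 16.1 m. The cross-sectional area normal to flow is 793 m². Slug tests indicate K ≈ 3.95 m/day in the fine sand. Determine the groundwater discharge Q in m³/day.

Hydraulic gradient i = Δh / L = 16.1 / 1340 = 0.01201.
Darcy's law: Q = K · A · i = 3.950 × 793.0 × 0.01201 = 37.63 m³/day.

37.6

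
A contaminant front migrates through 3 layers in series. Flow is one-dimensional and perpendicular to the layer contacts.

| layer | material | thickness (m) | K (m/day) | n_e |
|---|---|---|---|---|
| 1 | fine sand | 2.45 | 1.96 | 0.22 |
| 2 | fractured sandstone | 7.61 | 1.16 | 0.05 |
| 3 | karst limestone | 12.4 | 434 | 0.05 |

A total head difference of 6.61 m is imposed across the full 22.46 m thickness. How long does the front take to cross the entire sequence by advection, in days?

With flow normal to the layers, continuity requires the same specific discharge q through every layer.
Σ(b_i/K_i) = 2.45/1.96 + 7.61/1.16 + 12.4/434 = 7.839 d.
q = Δh / Σ(b_i/K_i) = 6.61 / 7.839 = 0.8432 m/day.
In each layer the seepage velocity is v_i = q/n_i, so the layer transit time is t_i = b_i·n_i / q:
  layer 1 (fine sand): t_1 = 2.45 × 0.22 / 0.8432 = 0.6392 d
  layer 2 (fractured sandstone): t_2 = 7.61 × 0.05 / 0.8432 = 0.4512 d
  layer 3 (karst limestone): t_3 = 12.4 × 0.05 / 0.8432 = 0.7353 d
Total t = Σ t_i = 1.826 days.

1.83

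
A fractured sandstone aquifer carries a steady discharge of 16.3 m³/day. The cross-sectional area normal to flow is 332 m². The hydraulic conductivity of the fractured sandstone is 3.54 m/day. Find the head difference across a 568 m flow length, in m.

From Q = K·A·i, i = Q / (K·A) = 16.3 / (3.540 × 332.0) = 0.01387.
Head loss Δh = i · L = 0.01387 × 568 = 7.878 m.

7.88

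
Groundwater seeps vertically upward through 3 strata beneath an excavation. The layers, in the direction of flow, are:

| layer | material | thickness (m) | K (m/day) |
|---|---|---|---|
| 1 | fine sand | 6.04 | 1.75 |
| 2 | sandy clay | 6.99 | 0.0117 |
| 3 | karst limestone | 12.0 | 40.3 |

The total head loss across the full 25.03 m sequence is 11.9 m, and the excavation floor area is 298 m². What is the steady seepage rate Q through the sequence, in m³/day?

Flow is perpendicular to layering, so the layers act in series and the equivalent K is the thickness-weighted harmonic mean.
Total thickness L = 6.04 + 6.99 + 12.0 = 25.03 m.
Σ(b_i/K_i) = 6.04/1.75 + 6.99/0.0117 + 12.0/40.3 = 601.2 d.
K_eq = L / Σ(b_i/K_i) = 25.03 / 601.2 = 0.04163 m/day.
Q = K_eq · A · (Δh/L) = 0.04163 × 298 × (11.9/25.03) = 5.899 m³/day.

5.90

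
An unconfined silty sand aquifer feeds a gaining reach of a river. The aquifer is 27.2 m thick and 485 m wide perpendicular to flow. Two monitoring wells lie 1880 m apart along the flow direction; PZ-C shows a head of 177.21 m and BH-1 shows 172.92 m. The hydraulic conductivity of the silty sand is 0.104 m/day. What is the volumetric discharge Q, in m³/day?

3.13

Cross-sectional area A = 485 × 27.2 = 13192 m².
Hydraulic gradient i = (177.21 − 172.92) / 1880 = 4.29 / 1880 = 0.002282.
Darcy's law: Q = K · A · i = 0.1040 × 13192 × 0.002282 = 3.131 m³/day.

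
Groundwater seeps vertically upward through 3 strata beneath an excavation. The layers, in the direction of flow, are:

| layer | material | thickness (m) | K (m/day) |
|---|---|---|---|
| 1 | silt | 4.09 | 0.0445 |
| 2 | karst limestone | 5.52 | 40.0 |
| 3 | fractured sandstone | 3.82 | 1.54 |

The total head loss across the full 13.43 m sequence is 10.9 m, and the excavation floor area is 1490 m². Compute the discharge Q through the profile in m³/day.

172

Flow is perpendicular to layering, so the layers act in series and the equivalent K is the thickness-weighted harmonic mean.
Total thickness L = 4.09 + 5.52 + 3.82 = 13.43 m.
Σ(b_i/K_i) = 4.09/0.0445 + 5.52/40.0 + 3.82/1.54 = 94.53 d.
K_eq = L / Σ(b_i/K_i) = 13.43 / 94.53 = 0.1421 m/day.
Q = K_eq · A · (Δh/L) = 0.1421 × 1490 × (10.9/13.43) = 171.8 m³/day.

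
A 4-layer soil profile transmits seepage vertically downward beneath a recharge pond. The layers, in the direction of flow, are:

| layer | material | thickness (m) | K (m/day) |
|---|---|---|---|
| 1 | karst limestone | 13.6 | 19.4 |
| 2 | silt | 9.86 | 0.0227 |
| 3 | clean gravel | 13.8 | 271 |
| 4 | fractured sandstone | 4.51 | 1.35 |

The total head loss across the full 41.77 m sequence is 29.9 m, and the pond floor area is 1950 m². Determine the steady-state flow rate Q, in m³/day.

133

Flow is perpendicular to layering, so the layers act in series and the equivalent K is the thickness-weighted harmonic mean.
Total thickness L = 13.6 + 9.86 + 13.8 + 4.51 = 41.77 m.
Σ(b_i/K_i) = 13.6/19.4 + 9.86/0.0227 + 13.8/271 + 4.51/1.35 = 438.5 d.
K_eq = L / Σ(b_i/K_i) = 41.77 / 438.5 = 0.09527 m/day.
Q = K_eq · A · (Δh/L) = 0.09527 × 1950 × (29.9/41.77) = 133.0 m³/day.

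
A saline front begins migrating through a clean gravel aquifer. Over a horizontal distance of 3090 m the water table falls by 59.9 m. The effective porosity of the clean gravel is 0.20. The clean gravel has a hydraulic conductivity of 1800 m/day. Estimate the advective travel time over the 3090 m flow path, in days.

17.7

Hydraulic gradient i = Δh / L = 59.9 / 3090 = 0.01939.
Darcy flux q = K · i = 1800 × 0.01939 = 34.89 m/day.
Seepage velocity v = q / n_e = 34.89 / 0.20 = 174.5 m/day.
Travel time t = L / v = 3090 / 174.5 = 17.71 days.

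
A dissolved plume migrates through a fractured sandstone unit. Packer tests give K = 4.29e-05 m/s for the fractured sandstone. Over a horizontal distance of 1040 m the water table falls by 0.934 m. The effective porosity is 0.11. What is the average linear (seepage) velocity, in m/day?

Convert K: 4.29e-05 m/s × 86400 = 3.707 m/day.
Hydraulic gradient i = Δh / L = 0.934 / 1040 = 0.0008981.
Darcy flux q = K · i = 3.707 × 0.0008981 = 0.003329 m/day.
Seepage velocity v = q / n_e = 0.003329 / 0.11 = 0.03026 m/day.

0.0303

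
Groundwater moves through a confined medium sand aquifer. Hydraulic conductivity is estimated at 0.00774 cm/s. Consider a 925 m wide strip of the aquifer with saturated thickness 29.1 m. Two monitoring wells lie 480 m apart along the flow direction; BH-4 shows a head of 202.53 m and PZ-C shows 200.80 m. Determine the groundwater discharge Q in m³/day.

649

Convert K: 0.00774 cm/s × 864 = 6.687 m/day.
Cross-sectional area A = 925 × 29.1 = 26918 m².
Hydraulic gradient i = (202.53 − 200.80) / 480 = 1.73 / 480 = 0.003604.
Darcy's law: Q = K · A · i = 6.687 × 26918 × 0.003604 = 648.8 m³/day.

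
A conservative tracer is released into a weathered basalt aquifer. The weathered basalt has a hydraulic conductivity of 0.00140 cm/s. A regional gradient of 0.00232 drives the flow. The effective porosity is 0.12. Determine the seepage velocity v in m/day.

0.0234

Convert K: 0.00140 cm/s × 864 = 1.210 m/day.
Hydraulic gradient i = 0.00232.
Darcy flux q = K · i = 1.210 × 0.002320 = 0.002806 m/day.
Seepage velocity v = q / n_e = 0.002806 / 0.12 = 0.02339 m/day.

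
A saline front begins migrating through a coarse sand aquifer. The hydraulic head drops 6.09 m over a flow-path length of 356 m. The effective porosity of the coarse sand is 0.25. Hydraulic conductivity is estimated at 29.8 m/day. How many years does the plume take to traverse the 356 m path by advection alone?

0.478

Hydraulic gradient i = Δh / L = 6.09 / 356 = 0.01711.
Darcy flux q = K · i = 29.80 × 0.01711 = 0.5098 m/day.
Seepage velocity v = q / n_e = 0.5098 / 0.25 = 2.039 m/day.
Travel time t = L / v = 356 / 2.039 = 174.6 days = 0.4780 years.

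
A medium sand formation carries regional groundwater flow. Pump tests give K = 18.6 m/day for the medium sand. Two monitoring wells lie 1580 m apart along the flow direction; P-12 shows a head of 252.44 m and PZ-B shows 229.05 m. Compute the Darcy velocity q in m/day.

0.275

Hydraulic gradient i = (252.44 − 229.05) / 1580 = 23.39 / 1580 = 0.01480.
Specific discharge q = K · i = 18.60 × 0.01480 = 0.2754 m/day.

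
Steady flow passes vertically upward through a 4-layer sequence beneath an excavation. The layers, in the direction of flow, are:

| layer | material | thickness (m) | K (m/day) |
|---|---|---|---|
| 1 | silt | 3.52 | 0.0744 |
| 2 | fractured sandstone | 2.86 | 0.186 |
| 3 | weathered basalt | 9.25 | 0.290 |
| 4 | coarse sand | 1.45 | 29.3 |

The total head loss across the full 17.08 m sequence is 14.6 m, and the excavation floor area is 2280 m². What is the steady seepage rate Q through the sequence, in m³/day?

Flow is perpendicular to layering, so the layers act in series and the equivalent K is the thickness-weighted harmonic mean.
Total thickness L = 3.52 + 2.86 + 9.25 + 1.45 = 17.08 m.
Σ(b_i/K_i) = 3.52/0.0744 + 2.86/0.186 + 9.25/0.290 + 1.45/29.3 = 94.63 d.
K_eq = L / Σ(b_i/K_i) = 17.08 / 94.63 = 0.1805 m/day.
Q = K_eq · A · (Δh/L) = 0.1805 × 2280 × (14.6/17.08) = 351.8 m³/day.

352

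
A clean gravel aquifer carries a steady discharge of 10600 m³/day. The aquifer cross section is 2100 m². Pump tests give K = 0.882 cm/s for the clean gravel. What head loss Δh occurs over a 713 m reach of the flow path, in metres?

Convert K: 0.882 cm/s × 864 = 762.0 m/day.
From Q = K·A·i, i = Q / (K·A) = 10600 / (762.0 × 2100) = 0.006624.
Head loss Δh = i · L = 0.006624 × 713 = 4.723 m.

4.72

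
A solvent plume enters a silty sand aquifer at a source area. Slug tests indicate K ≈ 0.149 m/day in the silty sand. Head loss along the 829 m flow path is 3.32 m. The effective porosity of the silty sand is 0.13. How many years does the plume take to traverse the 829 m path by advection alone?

494

Hydraulic gradient i = Δh / L = 3.32 / 829 = 0.004005.
Darcy flux q = K · i = 0.1490 × 0.004005 = 0.0005967 m/day.
Seepage velocity v = q / n_e = 0.0005967 / 0.13 = 0.004590 m/day.
Travel time t = L / v = 829 / 0.004590 = 1.806e+05 days = 494.5 years.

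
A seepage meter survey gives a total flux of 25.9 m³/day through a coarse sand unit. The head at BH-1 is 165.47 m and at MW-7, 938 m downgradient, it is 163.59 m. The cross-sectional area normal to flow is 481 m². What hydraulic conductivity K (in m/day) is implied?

26.9

Hydraulic gradient i = (165.47 − 163.59) / 938 = 1.88 / 938 = 0.002004.
From Q = K·A·i, K = Q / (A·i) = 25.9 / (481.0 × 0.002004) = 26.87 m/day.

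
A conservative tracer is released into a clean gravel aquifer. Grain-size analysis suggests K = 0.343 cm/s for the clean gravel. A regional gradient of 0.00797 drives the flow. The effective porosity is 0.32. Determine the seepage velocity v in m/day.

Convert K: 0.343 cm/s × 864 = 296.4 m/day.
Hydraulic gradient i = 0.00797.
Darcy flux q = K · i = 296.4 × 0.007970 = 2.362 m/day.
Seepage velocity v = q / n_e = 2.362 / 0.32 = 7.381 m/day.

7.38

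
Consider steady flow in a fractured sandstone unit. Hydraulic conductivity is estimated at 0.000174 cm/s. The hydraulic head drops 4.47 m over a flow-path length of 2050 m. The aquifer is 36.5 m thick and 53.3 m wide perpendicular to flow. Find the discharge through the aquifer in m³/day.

Convert K: 0.000174 cm/s × 864 = 0.1503 m/day.
Cross-sectional area A = 53.3 × 36.5 = 1945 m².
Hydraulic gradient i = Δh / L = 4.47 / 2050 = 0.002180.
Darcy's law: Q = K · A · i = 0.1503 × 1945 × 0.002180 = 0.6377 m³/day.

0.638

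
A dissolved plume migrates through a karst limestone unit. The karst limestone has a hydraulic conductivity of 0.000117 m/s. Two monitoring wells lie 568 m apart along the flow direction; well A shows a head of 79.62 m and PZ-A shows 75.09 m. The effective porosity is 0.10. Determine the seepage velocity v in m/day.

Convert K: 0.000117 m/s × 86400 = 10.11 m/day.
Hydraulic gradient i = (79.62 − 75.09) / 568 = 4.53 / 568 = 0.007975.
Darcy flux q = K · i = 10.11 × 0.007975 = 0.08062 m/day.
Seepage velocity v = q / n_e = 0.08062 / 0.10 = 0.8062 m/day.

0.806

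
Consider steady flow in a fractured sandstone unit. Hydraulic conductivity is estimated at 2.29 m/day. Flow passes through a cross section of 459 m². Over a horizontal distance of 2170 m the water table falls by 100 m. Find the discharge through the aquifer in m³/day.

Hydraulic gradient i = Δh / L = 100 / 2170 = 0.04608.
Darcy's law: Q = K · A · i = 2.290 × 459.0 × 0.04608 = 48.44 m³/day.

48.4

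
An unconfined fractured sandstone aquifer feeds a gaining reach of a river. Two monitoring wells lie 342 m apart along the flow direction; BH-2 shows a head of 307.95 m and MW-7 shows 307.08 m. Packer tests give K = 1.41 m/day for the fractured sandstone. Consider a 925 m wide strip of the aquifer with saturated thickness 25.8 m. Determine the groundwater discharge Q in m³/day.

Cross-sectional area A = 925 × 25.8 = 23865 m².
Hydraulic gradient i = (307.95 − 307.08) / 342 = 0.87 / 342 = 0.002544.
Darcy's law: Q = K · A · i = 1.410 × 23865 × 0.002544 = 85.60 m³/day.

85.6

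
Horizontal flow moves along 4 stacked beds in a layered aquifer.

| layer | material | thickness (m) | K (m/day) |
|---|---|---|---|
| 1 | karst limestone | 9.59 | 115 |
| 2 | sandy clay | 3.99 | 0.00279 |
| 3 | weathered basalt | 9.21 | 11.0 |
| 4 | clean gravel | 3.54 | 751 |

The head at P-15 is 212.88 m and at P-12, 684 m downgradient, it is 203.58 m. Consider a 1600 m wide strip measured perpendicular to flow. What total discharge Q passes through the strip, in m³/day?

84000

Flow is parallel to layering, so each bed carries its own Darcy discharge and the transmissivities add.
Σ(K_i·b_i) = 115×9.59 + 0.00279×3.99 + 11.0×9.21 + 751×3.54 = 3863 m²/day.
Hydraulic gradient i = (212.88 − 203.58) / 684 = 9.3 / 684 = 0.01360.
Q = Σ(K_i·b_i) · W · i = 3863 × 1600 × 0.01360 = 84031 m³/day.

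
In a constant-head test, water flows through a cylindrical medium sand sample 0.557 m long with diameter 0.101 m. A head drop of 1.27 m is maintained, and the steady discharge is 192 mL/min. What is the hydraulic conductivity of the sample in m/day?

Cross-sectional area A = π·(d/2)² = π × (0.101/2)² = 0.008012 m².
Convert discharge: 192 mL/min = 3.200e-06 m³/s.
Darcy's law rearranged: K = Q·L / (A·Δh) = 3.200e-06 × 0.557 / (0.008012 × 1.27) = 0.0001752 m/s = 15.14 m/day.

15.1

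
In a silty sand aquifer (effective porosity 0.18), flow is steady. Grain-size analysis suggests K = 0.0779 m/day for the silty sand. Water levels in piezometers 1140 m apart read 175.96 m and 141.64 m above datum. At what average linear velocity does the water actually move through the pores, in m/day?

0.0130

Hydraulic gradient i = (175.96 − 141.64) / 1140 = 34.32 / 1140 = 0.03011.
Darcy flux q = K · i = 0.07790 × 0.03011 = 0.002345 m/day.
Seepage velocity v = q / n_e = 0.002345 / 0.18 = 0.01303 m/day.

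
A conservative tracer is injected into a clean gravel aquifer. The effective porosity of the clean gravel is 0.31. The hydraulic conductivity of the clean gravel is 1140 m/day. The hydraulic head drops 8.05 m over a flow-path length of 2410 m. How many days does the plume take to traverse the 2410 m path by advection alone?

Hydraulic gradient i = Δh / L = 8.05 / 2410 = 0.003340.
Darcy flux q = K · i = 1140 × 0.003340 = 3.808 m/day.
Seepage velocity v = q / n_e = 3.808 / 0.31 = 12.28 m/day.
Travel time t = L / v = 2410 / 12.28 = 196.2 days.

196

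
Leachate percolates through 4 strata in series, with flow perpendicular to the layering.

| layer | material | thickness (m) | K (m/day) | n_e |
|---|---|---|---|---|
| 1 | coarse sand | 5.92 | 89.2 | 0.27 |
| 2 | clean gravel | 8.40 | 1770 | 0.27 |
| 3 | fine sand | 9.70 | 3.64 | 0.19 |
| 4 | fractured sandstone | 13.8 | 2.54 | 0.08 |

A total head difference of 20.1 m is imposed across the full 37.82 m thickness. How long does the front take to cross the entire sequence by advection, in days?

2.77

With flow normal to the layers, continuity requires the same specific discharge q through every layer.
Σ(b_i/K_i) = 5.92/89.2 + 8.40/1770 + 9.70/3.64 + 13.8/2.54 = 8.169 d.
q = Δh / Σ(b_i/K_i) = 20.1 / 8.169 = 2.461 m/day.
In each layer the seepage velocity is v_i = q/n_i, so the layer transit time is t_i = b_i·n_i / q:
  layer 1 (coarse sand): t_1 = 5.92 × 0.27 / 2.461 = 0.6496 d
  layer 2 (clean gravel): t_2 = 8.40 × 0.27 / 2.461 = 0.9218 d
  layer 3 (fine sand): t_3 = 9.70 × 0.19 / 2.461 = 0.7490 d
  layer 4 (fractured sandstone): t_4 = 13.8 × 0.08 / 2.461 = 0.4487 d
Total t = Σ t_i = 2.769 days.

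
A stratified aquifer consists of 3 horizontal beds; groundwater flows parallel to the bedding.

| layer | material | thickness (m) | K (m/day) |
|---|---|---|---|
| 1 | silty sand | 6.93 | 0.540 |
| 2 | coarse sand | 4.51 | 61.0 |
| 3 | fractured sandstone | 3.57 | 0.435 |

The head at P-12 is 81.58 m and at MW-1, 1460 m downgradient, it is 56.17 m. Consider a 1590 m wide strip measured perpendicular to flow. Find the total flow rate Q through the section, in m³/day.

7760

Flow is parallel to layering, so each bed carries its own Darcy discharge and the transmissivities add.
Σ(K_i·b_i) = 0.540×6.93 + 61.0×4.51 + 0.435×3.57 = 280.4 m²/day.
Hydraulic gradient i = (81.58 − 56.17) / 1460 = 25.41 / 1460 = 0.01740.
Q = Σ(K_i·b_i) · W · i = 280.4 × 1590 × 0.01740 = 7760 m³/day.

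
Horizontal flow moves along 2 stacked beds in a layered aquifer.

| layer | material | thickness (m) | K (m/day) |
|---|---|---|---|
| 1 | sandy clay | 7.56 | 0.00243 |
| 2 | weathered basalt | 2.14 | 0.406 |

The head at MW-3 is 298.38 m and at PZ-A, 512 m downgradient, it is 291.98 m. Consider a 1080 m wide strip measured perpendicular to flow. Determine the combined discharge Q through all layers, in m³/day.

Flow is parallel to layering, so each bed carries its own Darcy discharge and the transmissivities add.
Σ(K_i·b_i) = 0.00243×7.56 + 0.406×2.14 = 0.8872 m²/day.
Hydraulic gradient i = (298.38 − 291.98) / 512 = 6.4 / 512 = 0.01250.
Q = Σ(K_i·b_i) · W · i = 0.8872 × 1080 × 0.01250 = 11.98 m³/day.

12.0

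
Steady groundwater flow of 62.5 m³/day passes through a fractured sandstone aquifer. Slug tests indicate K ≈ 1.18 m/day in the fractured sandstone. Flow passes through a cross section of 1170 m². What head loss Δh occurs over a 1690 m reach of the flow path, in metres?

76.5

From Q = K·A·i, i = Q / (K·A) = 62.5 / (1.180 × 1170) = 0.04527.
Head loss Δh = i · L = 0.04527 × 1690 = 76.51 m.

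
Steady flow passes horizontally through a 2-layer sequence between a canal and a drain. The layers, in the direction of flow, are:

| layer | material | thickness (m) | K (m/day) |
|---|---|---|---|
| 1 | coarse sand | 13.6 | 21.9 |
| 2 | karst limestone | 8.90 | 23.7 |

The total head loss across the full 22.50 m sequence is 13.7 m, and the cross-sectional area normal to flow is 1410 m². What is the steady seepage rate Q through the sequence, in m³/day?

19400

Flow is perpendicular to layering, so the layers act in series and the equivalent K is the thickness-weighted harmonic mean.
Total thickness L = 13.6 + 8.90 = 22.50 m.
Σ(b_i/K_i) = 13.6/21.9 + 8.90/23.7 = 0.9965 d.
K_eq = L / Σ(b_i/K_i) = 22.50 / 0.9965 = 22.58 m/day.
Q = K_eq · A · (Δh/L) = 22.58 × 1410 × (13.7/22.50) = 19384 m³/day.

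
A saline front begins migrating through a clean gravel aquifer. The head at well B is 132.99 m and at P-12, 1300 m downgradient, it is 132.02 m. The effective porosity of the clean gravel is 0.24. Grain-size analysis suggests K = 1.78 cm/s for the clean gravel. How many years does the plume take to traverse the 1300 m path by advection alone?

0.744

Convert K: 1.78 cm/s × 864 = 1538 m/day.
Hydraulic gradient i = (132.99 − 132.02) / 1300 = 0.97 / 1300 = 0.0007462.
Darcy flux q = K · i = 1538 × 0.0007462 = 1.148 m/day.
Seepage velocity v = q / n_e = 1.148 / 0.24 = 4.781 m/day.
Travel time t = L / v = 1300 / 4.781 = 271.9 days = 0.7444 years.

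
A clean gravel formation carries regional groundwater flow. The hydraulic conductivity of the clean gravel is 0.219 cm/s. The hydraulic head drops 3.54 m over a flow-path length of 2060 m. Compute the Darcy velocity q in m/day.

Convert K: 0.219 cm/s × 864 = 189.2 m/day.
Hydraulic gradient i = Δh / L = 3.54 / 2060 = 0.001718.
Specific discharge q = K · i = 189.2 × 0.001718 = 0.3252 m/day.

0.325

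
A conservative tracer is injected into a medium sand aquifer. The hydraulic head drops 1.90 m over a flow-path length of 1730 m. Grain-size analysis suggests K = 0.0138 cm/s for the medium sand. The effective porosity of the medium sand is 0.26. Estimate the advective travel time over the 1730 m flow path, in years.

Convert K: 0.0138 cm/s × 864 = 11.92 m/day.
Hydraulic gradient i = Δh / L = 1.90 / 1730 = 0.001098.
Darcy flux q = K · i = 11.92 × 0.001098 = 0.01309 m/day.
Seepage velocity v = q / n_e = 0.01309 / 0.26 = 0.05036 m/day.
Travel time t = L / v = 1730 / 0.05036 = 34349 days = 94.04 years.

94.0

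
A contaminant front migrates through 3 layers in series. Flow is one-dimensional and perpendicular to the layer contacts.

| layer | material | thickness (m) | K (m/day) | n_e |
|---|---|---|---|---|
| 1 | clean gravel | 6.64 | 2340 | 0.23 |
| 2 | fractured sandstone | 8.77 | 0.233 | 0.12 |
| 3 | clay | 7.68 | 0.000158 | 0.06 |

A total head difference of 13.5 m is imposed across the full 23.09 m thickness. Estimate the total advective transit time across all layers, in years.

30.0

With flow normal to the layers, continuity requires the same specific discharge q through every layer.
Σ(b_i/K_i) = 6.64/2340 + 8.77/0.233 + 7.68/0.000158 = 48645 d.
q = Δh / Σ(b_i/K_i) = 13.5 / 48645 = 0.0002775 m/day.
In each layer the seepage velocity is v_i = q/n_i, so the layer transit time is t_i = b_i·n_i / q:
  layer 1 (clean gravel): t_1 = 6.64 × 0.23 / 0.0002775 = 5503 d
  layer 2 (fractured sandstone): t_2 = 8.77 × 0.12 / 0.0002775 = 3792 d
  layer 3 (clay): t_3 = 7.68 × 0.06 / 0.0002775 = 1660 d
Total t = Σ t_i = 10956 days = 29.99 years.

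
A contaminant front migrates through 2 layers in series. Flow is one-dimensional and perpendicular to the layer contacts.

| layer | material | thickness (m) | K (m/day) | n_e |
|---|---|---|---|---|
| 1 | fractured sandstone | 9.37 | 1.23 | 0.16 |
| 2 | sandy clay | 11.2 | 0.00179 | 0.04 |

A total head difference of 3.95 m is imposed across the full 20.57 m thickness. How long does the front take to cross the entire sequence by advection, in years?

8.46

With flow normal to the layers, continuity requires the same specific discharge q through every layer.
Σ(b_i/K_i) = 9.37/1.23 + 11.2/0.00179 = 6265 d.
q = Δh / Σ(b_i/K_i) = 3.95 / 6265 = 0.0006305 m/day.
In each layer the seepage velocity is v_i = q/n_i, so the layer transit time is t_i = b_i·n_i / q:
  layer 1 (fractured sandstone): t_1 = 9.37 × 0.16 / 0.0006305 = 2378 d
  layer 2 (sandy clay): t_2 = 11.2 × 0.04 / 0.0006305 = 710.5 d
Total t = Σ t_i = 3088 days = 8.455 years.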